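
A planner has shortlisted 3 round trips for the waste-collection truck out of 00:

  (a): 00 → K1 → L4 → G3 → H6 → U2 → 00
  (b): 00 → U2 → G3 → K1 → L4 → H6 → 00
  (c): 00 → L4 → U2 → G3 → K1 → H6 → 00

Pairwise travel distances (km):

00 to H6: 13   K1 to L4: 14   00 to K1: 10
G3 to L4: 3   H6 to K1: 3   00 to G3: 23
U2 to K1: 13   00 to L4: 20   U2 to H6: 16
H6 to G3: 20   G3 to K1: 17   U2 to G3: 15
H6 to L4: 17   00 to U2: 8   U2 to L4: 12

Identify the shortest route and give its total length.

(a): 10 + 14 + 3 + 20 + 16 + 8 = 71
(b): 8 + 15 + 17 + 14 + 17 + 13 = 84
(c): 20 + 12 + 15 + 17 + 3 + 13 = 80

Shortest is (a), total 71 km.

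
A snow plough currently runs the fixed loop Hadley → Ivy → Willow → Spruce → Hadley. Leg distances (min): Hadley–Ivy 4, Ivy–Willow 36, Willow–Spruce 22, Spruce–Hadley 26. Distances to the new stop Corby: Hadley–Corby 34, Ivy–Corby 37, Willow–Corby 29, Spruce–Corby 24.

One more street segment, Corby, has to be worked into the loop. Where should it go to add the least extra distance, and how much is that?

Minimum extra distance: 30 min, inserting Corby between Ivy and Willow.

Insertion cost between consecutive stops i–j is d(i,Corby) + d(Corby,j) − d(i,j):
  between Hadley and Ivy: 34 + 37 − 4 = 67
  between Ivy and Willow: 37 + 29 − 36 = 30
  between Willow and Spruce: 29 + 24 − 22 = 31
  between Spruce and Hadley: 24 + 34 − 26 = 32
Cheapest insertion is between Ivy and Willow, adding 30.
New total = 88 + 30 = 118.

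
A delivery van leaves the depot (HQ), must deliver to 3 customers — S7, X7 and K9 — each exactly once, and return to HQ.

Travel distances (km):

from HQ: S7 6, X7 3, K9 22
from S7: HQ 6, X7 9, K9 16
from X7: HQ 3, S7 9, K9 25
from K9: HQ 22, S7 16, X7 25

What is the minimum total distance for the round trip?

Minimum total distance: 50 km.

With 3 stops there are 3!/2 = 3 distinct round trips (a route and its reverse cost the same).
HQ-S7-X7-K9-HQ: 6+9+25+22 = 62
HQ-S7-K9-X7-HQ: 6+16+25+3 = 50
HQ-X7-S7-K9-HQ: 3+9+16+22 = 50
The minimum is 50.
One optimal route: HQ → S7 → K9 → X7 → HQ (or its reverse).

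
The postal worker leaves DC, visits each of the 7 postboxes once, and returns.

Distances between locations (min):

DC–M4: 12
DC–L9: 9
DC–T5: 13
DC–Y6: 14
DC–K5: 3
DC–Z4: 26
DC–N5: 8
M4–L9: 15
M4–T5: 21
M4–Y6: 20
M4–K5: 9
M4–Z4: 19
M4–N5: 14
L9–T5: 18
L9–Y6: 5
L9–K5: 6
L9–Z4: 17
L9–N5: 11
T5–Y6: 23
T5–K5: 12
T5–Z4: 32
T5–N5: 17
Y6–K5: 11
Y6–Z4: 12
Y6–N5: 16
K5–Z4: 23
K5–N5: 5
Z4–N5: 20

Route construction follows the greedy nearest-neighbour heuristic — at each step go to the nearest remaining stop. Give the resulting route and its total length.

Total distance 89 min via the nearest-neighbour route DC → K5 → N5 → L9 → Y6 → Z4 → M4 → T5 → DC.

DC → [K5:3 / N5:8 / L9:9 / M4:12 / T5:13 / Y6:14 / Z4:26] → K5 (3)
K5 → [N5:5 / L9:6 / M4:9 / Y6:11 / T5:12 / Z4:23] → N5 (5)
N5 → [L9:11 / M4:14 / Y6:16 / T5:17 / Z4:20] → L9 (11)
L9 → [Y6:5 / M4:15 / Z4:17 / T5:18] → Y6 (5)
Y6 → [Z4:12 / M4:20 / T5:23] → Z4 (12)
Z4 → [M4:19 / T5:32] → M4 (19)
M4 → [T5:21] → T5 (21)
Return T5→DC: 13.
Total = 3 + 5 + 11 + 5 + 12 + 19 + 21 + 13 = 89.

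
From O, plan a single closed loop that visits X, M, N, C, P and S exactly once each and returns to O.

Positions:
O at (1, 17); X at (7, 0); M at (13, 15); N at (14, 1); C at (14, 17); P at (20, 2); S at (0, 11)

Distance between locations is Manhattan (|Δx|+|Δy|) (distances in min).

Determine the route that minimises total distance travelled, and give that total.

76 min — the shortest possible round trip.

With 6 stops there are 6!/2 = 360 distinct round trips (a route and its reverse cost the same).
O→X→M→N→C→P→S→O: 23+21+15+16+21+29+7 = 132
O→X→M→N→C→S→P→O: 23+21+15+16+20+29+34 = 158
O→X→M→N→P→C→S→O: 23+21+15+7+21+20+7 = 114
O→X→M→N→P→S→C→O: 23+21+15+7+29+20+13 = 128
O→X→M→N→S→C→P→O: 23+21+15+24+20+21+34 = 158
O→X→M→N→S→P→C→O: 23+21+15+24+29+21+13 = 146
O→X→M→C→N→P→S→O: 23+21+3+16+7+29+7 = 106
O→X→M→C→N→S→P→O: 23+21+3+16+24+29+34 = 150
… (352 more)
O→C→M→P→N→X→S→O: 13+3+20+7+8+18+7 = 76  ← best
The minimum is 76.
One optimal route: O → C → M → P → N → X → S → O (or its reverse).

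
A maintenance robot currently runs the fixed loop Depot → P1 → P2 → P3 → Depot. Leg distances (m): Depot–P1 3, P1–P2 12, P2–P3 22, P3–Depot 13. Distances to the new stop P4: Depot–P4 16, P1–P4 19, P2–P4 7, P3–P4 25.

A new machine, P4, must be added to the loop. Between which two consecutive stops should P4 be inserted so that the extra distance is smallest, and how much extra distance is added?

Insertion cost between consecutive stops i–j is d(i,P4) + d(P4,j) − d(i,j):
  between Depot and P1: 16 + 19 − 3 = 32
  between P1 and P2: 19 + 7 − 12 = 14
  between P2 and P3: 7 + 25 − 22 = 10
  between P3 and Depot: 25 + 16 − 13 = 28
Cheapest insertion is between P2 and P3, adding 10.
New total = 50 + 10 = 60.

Minimum extra distance: 10 m, inserting P4 between P2 and P3.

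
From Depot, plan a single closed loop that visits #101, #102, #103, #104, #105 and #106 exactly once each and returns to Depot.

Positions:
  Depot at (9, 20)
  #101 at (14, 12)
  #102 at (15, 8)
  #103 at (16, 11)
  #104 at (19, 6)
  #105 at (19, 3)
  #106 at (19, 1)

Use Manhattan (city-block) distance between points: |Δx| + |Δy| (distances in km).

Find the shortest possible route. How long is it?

There are 360 distinct closed tours to check (reversals are equivalent).
Depot - #101 - #102 - #103 - #104 - #105 - #106 - Depot: 13+5+4+8+3+2+29 = 64
Depot - #101 - #102 - #103 - #104 - #106 - #105 - Depot: 13+5+4+8+5+2+27 = 64
Depot - #101 - #102 - #103 - #105 - #104 - #106 - Depot: 13+5+4+11+3+5+29 = 70
Depot - #101 - #102 - #103 - #105 - #106 - #104 - Depot: 13+5+4+11+2+5+24 = 64
Depot - #101 - #102 - #103 - #106 - #104 - #105 - Depot: 13+5+4+13+5+3+27 = 70
Depot - #101 - #102 - #103 - #106 - #105 - #104 - Depot: 13+5+4+13+2+3+24 = 64
Depot - #101 - #102 - #104 - #103 - #105 - #106 - Depot: 13+5+6+8+11+2+29 = 74
Depot - #101 - #102 - #104 - #103 - #106 - #105 - Depot: 13+5+6+8+13+2+27 = 74
… (352 more)
Depot - #101 - #102 - #104 - #105 - #106 - #103 - Depot: 13+5+6+3+2+13+16 = 58  ← best
The minimum is 58.
One optimal route: Depot → #101 → #102 → #104 → #105 → #106 → #103 → Depot (or its reverse).

58 km — the shortest possible round trip.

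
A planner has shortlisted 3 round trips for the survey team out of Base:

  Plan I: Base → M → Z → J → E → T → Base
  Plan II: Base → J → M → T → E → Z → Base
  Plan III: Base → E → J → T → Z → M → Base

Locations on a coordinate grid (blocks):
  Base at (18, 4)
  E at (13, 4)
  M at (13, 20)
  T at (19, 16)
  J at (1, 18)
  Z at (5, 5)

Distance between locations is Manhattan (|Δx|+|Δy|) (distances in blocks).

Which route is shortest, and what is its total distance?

Shortest is Plan II, total 96 blocks.

Plan I: 21 + 23 + 17 + 26 + 18 + 13 = 118
Plan II: 31 + 14 + 10 + 18 + 9 + 14 = 96
Plan III: 5 + 26 + 20 + 25 + 23 + 21 = 120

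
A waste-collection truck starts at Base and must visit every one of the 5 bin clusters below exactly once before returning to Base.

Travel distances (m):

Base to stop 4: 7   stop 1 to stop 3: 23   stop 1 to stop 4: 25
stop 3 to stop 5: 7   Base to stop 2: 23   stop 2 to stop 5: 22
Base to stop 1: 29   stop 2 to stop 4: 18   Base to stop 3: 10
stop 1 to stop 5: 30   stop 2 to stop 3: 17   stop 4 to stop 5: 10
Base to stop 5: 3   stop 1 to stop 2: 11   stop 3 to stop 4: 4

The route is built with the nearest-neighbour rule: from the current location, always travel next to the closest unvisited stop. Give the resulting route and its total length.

Base → [stop 5:3 / stop 4:7 / stop 3:10 / stop 2:23 / stop 1:29] → stop 5 (3)
stop 5 → [stop 3:7 / stop 4:10 / stop 2:22 / stop 1:30] → stop 3 (7)
stop 3 → [stop 4:4 / stop 2:17 / stop 1:23] → stop 4 (4)
stop 4 → [stop 2:18 / stop 1:25] → stop 2 (18)
stop 2 → [stop 1:11] → stop 1 (11)
Return stop 1→Base: 29.
Total = 3 + 7 + 4 + 18 + 11 + 29 = 72.

Total distance 72 m via the nearest-neighbour route Base → stop 5 → stop 3 → stop 4 → stop 2 → stop 1 → Base.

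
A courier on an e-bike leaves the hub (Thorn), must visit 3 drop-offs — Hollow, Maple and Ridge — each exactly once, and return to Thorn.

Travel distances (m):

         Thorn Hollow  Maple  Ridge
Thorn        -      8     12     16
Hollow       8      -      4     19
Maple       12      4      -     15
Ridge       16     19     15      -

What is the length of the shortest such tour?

43 m — the shortest possible round trip.

With 3 stops there are 3!/2 = 3 distinct round trips (a route and its reverse cost the same).
Thorn-Hollow-Maple-Ridge-Thorn: 8+4+15+16 = 43
Thorn-Hollow-Ridge-Maple-Thorn: 8+19+15+12 = 54
Thorn-Maple-Hollow-Ridge-Thorn: 12+4+19+16 = 51
The minimum is 43.
One optimal route: Thorn → Hollow → Maple → Ridge → Thorn (or its reverse).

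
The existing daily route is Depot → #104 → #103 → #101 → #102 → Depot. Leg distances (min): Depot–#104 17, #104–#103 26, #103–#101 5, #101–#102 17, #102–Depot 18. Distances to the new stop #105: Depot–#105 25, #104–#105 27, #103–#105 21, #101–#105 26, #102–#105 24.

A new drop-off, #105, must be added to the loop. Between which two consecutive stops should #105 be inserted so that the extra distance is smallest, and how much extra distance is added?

+22 min — insert #105 between #104 and #103.

Insertion cost between consecutive stops i–j is d(i,#105) + d(#105,j) − d(i,j):
  between Depot and #104: 25 + 27 − 17 = 35
  between #104 and #103: 27 + 21 − 26 = 22
  between #103 and #101: 21 + 26 − 5 = 42
  between #101 and #102: 26 + 24 − 17 = 33
  between #102 and Depot: 24 + 25 − 18 = 31
Cheapest insertion is between #104 and #103, adding 22.
New total = 83 + 22 = 105.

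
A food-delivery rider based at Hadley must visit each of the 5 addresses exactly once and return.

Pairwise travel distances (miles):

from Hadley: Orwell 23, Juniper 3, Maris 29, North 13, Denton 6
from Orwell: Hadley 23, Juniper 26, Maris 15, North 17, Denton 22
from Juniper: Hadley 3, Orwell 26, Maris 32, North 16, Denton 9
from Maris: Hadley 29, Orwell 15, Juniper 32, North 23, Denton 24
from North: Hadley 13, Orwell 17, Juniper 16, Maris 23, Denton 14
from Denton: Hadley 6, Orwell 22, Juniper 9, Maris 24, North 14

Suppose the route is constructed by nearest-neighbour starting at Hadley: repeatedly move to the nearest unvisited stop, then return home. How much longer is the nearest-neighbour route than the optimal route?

The nearest-neighbour route is 6 miles longer than optimal.

From Hadley: Juniper=3, Denton=6, North=13, Orwell=23, Maris=29 → choose Juniper (3).
From Juniper: Denton=9, North=16, Orwell=26, Maris=32 → choose Denton (9).
From Denton: North=14, Orwell=22, Maris=24 → choose North (14).
From North: Orwell=17, Maris=23 → choose Orwell (17).
From Orwell: Maris=15 → choose Maris (15).
NN route Hadley → Juniper → Denton → North → Orwell → Maris → Hadley costs 87.
Optimal: Hadley → Juniper → North → Orwell → Maris → Denton → Hadley costs 81 (by enumerating all 60 distinct tours).
Excess = 87 − 81 = 6.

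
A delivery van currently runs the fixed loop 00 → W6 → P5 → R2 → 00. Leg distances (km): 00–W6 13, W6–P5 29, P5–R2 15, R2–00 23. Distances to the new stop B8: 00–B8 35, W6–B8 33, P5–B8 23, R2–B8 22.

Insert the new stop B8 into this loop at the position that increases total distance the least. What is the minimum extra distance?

+27 km — insert B8 between W6 and P5.

Insertion cost between consecutive stops i–j is d(i,B8) + d(B8,j) − d(i,j):
  between 00 and W6: 35 + 33 − 13 = 55
  between W6 and P5: 33 + 23 − 29 = 27
  between P5 and R2: 23 + 22 − 15 = 30
  between R2 and 00: 22 + 35 − 23 = 34
Cheapest insertion is between W6 and P5, adding 27.
New total = 80 + 27 = 107.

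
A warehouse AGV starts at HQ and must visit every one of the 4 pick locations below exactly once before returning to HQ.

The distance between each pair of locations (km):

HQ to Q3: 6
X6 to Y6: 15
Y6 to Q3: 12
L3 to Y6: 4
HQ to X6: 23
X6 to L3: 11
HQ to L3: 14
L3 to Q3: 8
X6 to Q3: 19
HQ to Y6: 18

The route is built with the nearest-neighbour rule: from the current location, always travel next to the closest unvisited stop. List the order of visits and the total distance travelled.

Total distance 56 km via the nearest-neighbour route HQ → Q3 → L3 → Y6 → X6 → HQ.

HQ → [Q3:6 / L3:14 / Y6:18 / X6:23] → Q3 (6)
Q3 → [L3:8 / Y6:12 / X6:19] → L3 (8)
L3 → [Y6:4 / X6:11] → Y6 (4)
Y6 → [X6:15] → X6 (15)
Return X6→HQ: 23.
Total = 6 + 8 + 4 + 15 + 23 = 56.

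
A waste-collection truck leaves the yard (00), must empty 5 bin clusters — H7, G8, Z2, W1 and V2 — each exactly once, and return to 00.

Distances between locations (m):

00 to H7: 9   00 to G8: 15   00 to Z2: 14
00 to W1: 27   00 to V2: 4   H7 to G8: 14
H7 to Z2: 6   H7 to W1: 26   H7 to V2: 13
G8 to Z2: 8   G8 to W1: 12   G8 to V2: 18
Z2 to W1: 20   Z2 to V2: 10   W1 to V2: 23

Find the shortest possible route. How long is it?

With 5 stops there are 5!/2 = 60 distinct round trips (a route and its reverse cost the same).
00-H7-G8-Z2-W1-V2-00: 9+14+8+20+23+4 = 78
00-H7-G8-Z2-V2-W1-00: 9+14+8+10+23+27 = 91
00-H7-G8-W1-Z2-V2-00: 9+14+12+20+10+4 = 69
00-H7-G8-W1-V2-Z2-00: 9+14+12+23+10+14 = 82
00-H7-G8-V2-Z2-W1-00: 9+14+18+10+20+27 = 98
00-H7-G8-V2-W1-Z2-00: 9+14+18+23+20+14 = 98
00-H7-Z2-G8-W1-V2-00: 9+6+8+12+23+4 = 62
00-H7-Z2-G8-V2-W1-00: 9+6+8+18+23+27 = 91
00-H7-Z2-W1-G8-V2-00: 9+6+20+12+18+4 = 69
00-H7-Z2-W1-V2-G8-00: 9+6+20+23+18+15 = 91
00-H7-Z2-V2-G8-W1-00: 9+6+10+18+12+27 = 82
00-H7-Z2-V2-W1-G8-00: 9+6+10+23+12+15 = 75
00-H7-W1-G8-Z2-V2-00: 9+26+12+8+10+4 = 69
00-H7-W1-G8-V2-Z2-00: 9+26+12+18+10+14 = 89
… (46 more)
The minimum is 62.
One optimal route: 00 → H7 → Z2 → G8 → W1 → V2 → 00 (or its reverse).

Shortest round trip = 62 m.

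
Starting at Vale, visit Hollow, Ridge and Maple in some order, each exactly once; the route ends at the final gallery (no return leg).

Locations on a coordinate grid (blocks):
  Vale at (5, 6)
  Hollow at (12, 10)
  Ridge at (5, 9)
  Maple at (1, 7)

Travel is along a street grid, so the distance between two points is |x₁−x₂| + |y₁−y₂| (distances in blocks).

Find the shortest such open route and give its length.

There are 3! = 6 possible orderings.
Vale → Hollow → Ridge → Maple: 11+8+6 = 25
Vale → Hollow → Maple → Ridge: 11+14+6 = 31
Vale → Ridge → Hollow → Maple: 3+8+14 = 25
Vale → Ridge → Maple → Hollow: 3+6+14 = 23
Vale → Maple → Hollow → Ridge: 5+14+8 = 27
Vale → Maple → Ridge → Hollow: 5+6+8 = 19
The minimum is 19.
One shortest path: Vale → Maple → Ridge → Hollow.

Shortest open route: 19 blocks.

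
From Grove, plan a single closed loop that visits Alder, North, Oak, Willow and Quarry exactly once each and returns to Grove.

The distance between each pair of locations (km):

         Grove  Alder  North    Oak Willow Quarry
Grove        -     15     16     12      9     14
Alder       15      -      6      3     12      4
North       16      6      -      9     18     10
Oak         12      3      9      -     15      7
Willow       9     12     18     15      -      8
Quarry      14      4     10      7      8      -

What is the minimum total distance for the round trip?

Grove-Alder-North-Oak-Willow-Quarry-Grove: 15+6+9+15+8+14 = 67
Grove-Alder-North-Oak-Quarry-Willow-Grove: 15+6+9+7+8+9 = 54
Grove-Alder-North-Willow-Oak-Quarry-Grove: 15+6+18+15+7+14 = 75
Grove-Alder-North-Willow-Quarry-Oak-Grove: 15+6+18+8+7+12 = 66
Grove-Alder-North-Quarry-Oak-Willow-Grove: 15+6+10+7+15+9 = 62
Grove-Alder-North-Quarry-Willow-Oak-Grove: 15+6+10+8+15+12 = 66
Grove-Alder-Oak-North-Willow-Quarry-Grove: 15+3+9+18+8+14 = 67
Grove-Alder-Oak-North-Quarry-Willow-Grove: 15+3+9+10+8+9 = 54
Grove-Alder-Oak-Willow-North-Quarry-Grove: 15+3+15+18+10+14 = 75
Grove-Alder-Oak-Willow-Quarry-North-Grove: 15+3+15+8+10+16 = 67
Grove-Alder-Oak-Quarry-North-Willow-Grove: 15+3+7+10+18+9 = 62
Grove-Alder-Oak-Quarry-Willow-North-Grove: 15+3+7+8+18+16 = 67
Grove-Alder-Willow-North-Oak-Quarry-Grove: 15+12+18+9+7+14 = 75
Grove-Alder-Willow-North-Quarry-Oak-Grove: 15+12+18+10+7+12 = 74
… (46 more)
Grove-Oak-Alder-North-Quarry-Willow-Grove: 12+3+6+10+8+9 = 48  ← best
The minimum is 48.
One optimal route: Grove → Oak → Alder → North → Quarry → Willow → Grove (or its reverse).

Shortest round trip = 48 km.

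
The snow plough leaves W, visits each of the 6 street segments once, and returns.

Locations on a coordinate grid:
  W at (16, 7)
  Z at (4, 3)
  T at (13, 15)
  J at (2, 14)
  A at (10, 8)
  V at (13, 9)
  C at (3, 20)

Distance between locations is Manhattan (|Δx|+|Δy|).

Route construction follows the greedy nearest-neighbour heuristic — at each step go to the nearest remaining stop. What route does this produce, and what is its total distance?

Nearest-neighbour total = 72; route W → V → A → T → J → C → Z → W.

From W: distances to unvisited — V=5, A=7, T=11, Z=16, J=21, C=26. Nearest is V (5).
From V: distances to unvisited — A=4, T=6, Z=15, J=16, C=21. Nearest is A (4).
From A: distances to unvisited — T=10, Z=11, J=14, C=19. Nearest is T (10).
From T: distances to unvisited — J=12, C=15, Z=21. Nearest is J (12).
From J: distances to unvisited — C=7, Z=13. Nearest is C (7).
From C: distances to unvisited — Z=18. Nearest is Z (18).
Return Z→W: 16.
Total = 5 + 4 + 10 + 12 + 7 + 18 + 16 = 72.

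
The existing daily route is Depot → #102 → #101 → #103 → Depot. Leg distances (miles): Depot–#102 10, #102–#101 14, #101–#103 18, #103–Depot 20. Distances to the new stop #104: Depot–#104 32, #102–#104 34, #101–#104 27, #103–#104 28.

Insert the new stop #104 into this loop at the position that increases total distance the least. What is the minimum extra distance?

Minimum extra distance: 37 miles, inserting #104 between #101 and #103.

Insertion cost between consecutive stops i–j is d(i,#104) + d(#104,j) − d(i,j):
  between Depot and #102: 32 + 34 − 10 = 56
  between #102 and #101: 34 + 27 − 14 = 47
  between #101 and #103: 27 + 28 − 18 = 37
  between #103 and Depot: 28 + 32 − 20 = 40
Cheapest insertion is between #101 and #103, adding 37.
New total = 62 + 37 = 99.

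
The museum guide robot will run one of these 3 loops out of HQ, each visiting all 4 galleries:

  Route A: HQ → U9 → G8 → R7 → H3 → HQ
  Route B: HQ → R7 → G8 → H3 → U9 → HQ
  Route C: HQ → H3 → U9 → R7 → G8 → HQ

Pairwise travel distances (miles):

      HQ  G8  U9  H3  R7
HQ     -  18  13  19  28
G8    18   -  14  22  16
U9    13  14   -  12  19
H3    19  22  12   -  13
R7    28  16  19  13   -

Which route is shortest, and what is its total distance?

Route A: 13 + 14 + 16 + 13 + 19 = 75
Route B: 28 + 16 + 22 + 12 + 13 = 91
Route C: 19 + 12 + 19 + 16 + 18 = 84

Shortest is Route A, total 75 miles.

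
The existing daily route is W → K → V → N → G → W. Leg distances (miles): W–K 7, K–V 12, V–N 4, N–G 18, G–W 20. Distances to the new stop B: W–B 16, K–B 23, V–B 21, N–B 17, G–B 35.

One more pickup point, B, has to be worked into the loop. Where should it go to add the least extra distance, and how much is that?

Minimum extra distance: 31 miles, inserting B between G and W.

Insertion cost between consecutive stops i–j is d(i,B) + d(B,j) − d(i,j):
  between W and K: 16 + 23 − 7 = 32
  between K and V: 23 + 21 − 12 = 32
  between V and N: 21 + 17 − 4 = 34
  between N and G: 17 + 35 − 18 = 34
  between G and W: 35 + 16 − 20 = 31
Cheapest insertion is between G and W, adding 31.
New total = 61 + 31 = 92.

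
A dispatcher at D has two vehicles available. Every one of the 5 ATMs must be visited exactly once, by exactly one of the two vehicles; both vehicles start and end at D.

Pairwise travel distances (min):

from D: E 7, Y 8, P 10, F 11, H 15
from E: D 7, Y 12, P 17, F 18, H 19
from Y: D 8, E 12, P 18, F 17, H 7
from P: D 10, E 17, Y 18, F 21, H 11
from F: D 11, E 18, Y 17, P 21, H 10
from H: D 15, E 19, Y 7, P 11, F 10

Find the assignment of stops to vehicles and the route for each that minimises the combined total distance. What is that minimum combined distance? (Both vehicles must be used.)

There are 2^4 − 1 = 15 ways to divide the 5 stops into two non-empty groups. For each, the best each vehicle can do is its own shortest tour through its group:
  {E} + {Y, P, F, H}: 14 + 56 = 70
  {Y} + {E, P, F, H}: 16 + 56 = 72
  {E, Y} + {P, F, H}: 27 + 42 = 69
  {P} + {E, Y, F, H}: 20 + 47 = 67
  {E, P} + {Y, F, H}: 34 + 36 = 70
  {Y, P} + {E, F, H}: 36 + 47 = 83
  … (15 splits in total)
Best: vehicle 1 D → P → D = 20; vehicle 2 D → E → Y → H → F → D = 47; combined 67.

Minimum combined distance: 67 min.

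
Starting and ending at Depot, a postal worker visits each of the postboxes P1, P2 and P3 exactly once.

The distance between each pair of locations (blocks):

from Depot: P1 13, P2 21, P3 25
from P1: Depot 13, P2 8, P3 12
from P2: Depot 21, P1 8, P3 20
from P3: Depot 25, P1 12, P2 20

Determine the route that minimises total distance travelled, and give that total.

Minimum total distance: 66 blocks.

With 3 stops there are 3!/2 = 3 distinct round trips (a route and its reverse cost the same).
Depot → P1 → P2 → P3 → Depot: 13+8+20+25 = 66
Depot → P1 → P3 → P2 → Depot: 13+12+20+21 = 66
Depot → P2 → P1 → P3 → Depot: 21+8+12+25 = 66
The minimum is 66.
One optimal route: Depot → P1 → P2 → P3 → Depot (or its reverse).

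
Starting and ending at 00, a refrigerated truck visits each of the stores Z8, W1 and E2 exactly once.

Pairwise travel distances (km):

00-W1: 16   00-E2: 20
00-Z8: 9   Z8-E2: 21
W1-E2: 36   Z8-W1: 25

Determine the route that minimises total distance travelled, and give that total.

00 → Z8 → W1 → E2 → 00: 9+25+36+20 = 90
00 → Z8 → E2 → W1 → 00: 9+21+36+16 = 82
00 → W1 → Z8 → E2 → 00: 16+25+21+20 = 82
The minimum is 82.
One optimal route: 00 → Z8 → E2 → W1 → 00 (or its reverse).

Shortest round trip = 82 km.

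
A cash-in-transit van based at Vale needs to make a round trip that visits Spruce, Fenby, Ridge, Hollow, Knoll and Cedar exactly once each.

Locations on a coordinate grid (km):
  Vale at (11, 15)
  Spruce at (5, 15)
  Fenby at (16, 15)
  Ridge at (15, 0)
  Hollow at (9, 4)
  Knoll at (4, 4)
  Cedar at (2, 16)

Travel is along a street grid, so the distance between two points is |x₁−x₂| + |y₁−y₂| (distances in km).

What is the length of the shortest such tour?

60 km — the shortest possible round trip.

There are 360 distinct closed tours to check (reversals are equivalent).
Vale-Spruce-Fenby-Ridge-Hollow-Knoll-Cedar-Vale: 6+11+16+10+5+14+10 = 72
Vale-Spruce-Fenby-Ridge-Hollow-Cedar-Knoll-Vale: 6+11+16+10+19+14+18 = 94
Vale-Spruce-Fenby-Ridge-Knoll-Hollow-Cedar-Vale: 6+11+16+15+5+19+10 = 82
Vale-Spruce-Fenby-Ridge-Knoll-Cedar-Hollow-Vale: 6+11+16+15+14+19+13 = 94
Vale-Spruce-Fenby-Ridge-Cedar-Hollow-Knoll-Vale: 6+11+16+29+19+5+18 = 104
Vale-Spruce-Fenby-Ridge-Cedar-Knoll-Hollow-Vale: 6+11+16+29+14+5+13 = 94
Vale-Spruce-Fenby-Hollow-Ridge-Knoll-Cedar-Vale: 6+11+18+10+15+14+10 = 84
Vale-Spruce-Fenby-Hollow-Ridge-Cedar-Knoll-Vale: 6+11+18+10+29+14+18 = 106
… (352 more)
Vale-Spruce-Cedar-Knoll-Hollow-Ridge-Fenby-Vale: 6+4+14+5+10+16+5 = 60  ← best
The minimum is 60.
One optimal route: Vale → Spruce → Cedar → Knoll → Hollow → Ridge → Fenby → Vale (or its reverse).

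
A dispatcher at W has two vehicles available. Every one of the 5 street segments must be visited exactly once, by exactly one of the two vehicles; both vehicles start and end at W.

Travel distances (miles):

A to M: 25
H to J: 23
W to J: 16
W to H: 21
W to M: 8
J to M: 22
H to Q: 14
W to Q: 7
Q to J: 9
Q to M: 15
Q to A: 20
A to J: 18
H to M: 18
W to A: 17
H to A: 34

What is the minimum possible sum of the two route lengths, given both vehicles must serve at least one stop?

There are 2^4 − 1 = 15 ways to divide the 5 stops into two non-empty groups. For each, the best each vehicle can do is its own shortest tour through its group:
  {H} + {Q, A, J, M}: 42 + 67 = 109
  {Q} + {H, A, J, M}: 14 + 84 = 98
  {H, Q} + {A, J, M}: 42 + 65 = 107
  {A} + {H, Q, J, M}: 34 + 65 = 99
  {H, A} + {Q, J, M}: 72 + 46 = 118
  {Q, A} + {H, J, M}: 44 + 65 = 109
  … (15 splits in total)
  {H, Q, A, J} + {M}: 79 + 16 = 95  ← best
Best: vehicle 1 W → H → Q → J → A → W = 79; vehicle 2 W → M → W = 16; combined 95.

95 miles — the smallest possible combined total.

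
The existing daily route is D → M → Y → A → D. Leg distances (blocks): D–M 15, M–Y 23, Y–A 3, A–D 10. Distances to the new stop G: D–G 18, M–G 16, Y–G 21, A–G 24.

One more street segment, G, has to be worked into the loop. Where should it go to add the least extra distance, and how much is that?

Insertion cost between consecutive stops i–j is d(i,G) + d(G,j) − d(i,j):
  between D and M: 18 + 16 − 15 = 19
  between M and Y: 16 + 21 − 23 = 14
  between Y and A: 21 + 24 − 3 = 42
  between A and D: 24 + 18 − 10 = 32
Cheapest insertion is between M and Y, adding 14.
New total = 51 + 14 = 65.

+14 blocks — insert G between M and Y.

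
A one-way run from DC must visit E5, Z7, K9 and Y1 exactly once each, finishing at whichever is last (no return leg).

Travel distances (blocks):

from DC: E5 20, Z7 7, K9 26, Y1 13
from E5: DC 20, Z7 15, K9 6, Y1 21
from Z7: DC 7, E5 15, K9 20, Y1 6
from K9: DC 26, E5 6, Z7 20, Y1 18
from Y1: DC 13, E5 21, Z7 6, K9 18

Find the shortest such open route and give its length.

Shortest open route: 37 blocks.

There are 4! = 24 possible orderings.
DC→E5→Z7→K9→Y1: 20+15+20+18 = 73
DC→E5→Z7→Y1→K9: 20+15+6+18 = 59
DC→E5→K9→Z7→Y1: 20+6+20+6 = 52
DC→E5→K9→Y1→Z7: 20+6+18+6 = 50
DC→E5→Y1→Z7→K9: 20+21+6+20 = 67
DC→E5→Y1→K9→Z7: 20+21+18+20 = 79
DC→Z7→E5→K9→Y1: 7+15+6+18 = 46
DC→Z7→E5→Y1→K9: 7+15+21+18 = 61
DC→Z7→K9→E5→Y1: 7+20+6+21 = 54
DC→Z7→K9→Y1→E5: 7+20+18+21 = 66
DC→Z7→Y1→E5→K9: 7+6+21+6 = 40
DC→Z7→Y1→K9→E5: 7+6+18+6 = 37
DC→K9→E5→Z7→Y1: 26+6+15+6 = 53
DC→K9→E5→Y1→Z7: 26+6+21+6 = 59
… (10 more)
The minimum is 37.
One shortest path: DC → Z7 → Y1 → K9 → E5.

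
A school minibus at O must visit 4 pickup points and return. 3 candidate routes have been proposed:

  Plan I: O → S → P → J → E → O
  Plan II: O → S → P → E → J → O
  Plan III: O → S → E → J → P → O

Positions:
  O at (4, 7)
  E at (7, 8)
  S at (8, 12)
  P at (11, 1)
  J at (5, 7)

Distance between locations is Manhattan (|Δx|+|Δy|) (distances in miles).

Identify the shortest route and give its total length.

Plan I: 9 + 14 + 12 + 3 + 4 = 42
Plan II: 9 + 14 + 11 + 3 + 1 = 38
Plan III: 9 + 5 + 3 + 12 + 13 = 42

Shortest is Plan II, total 38 miles.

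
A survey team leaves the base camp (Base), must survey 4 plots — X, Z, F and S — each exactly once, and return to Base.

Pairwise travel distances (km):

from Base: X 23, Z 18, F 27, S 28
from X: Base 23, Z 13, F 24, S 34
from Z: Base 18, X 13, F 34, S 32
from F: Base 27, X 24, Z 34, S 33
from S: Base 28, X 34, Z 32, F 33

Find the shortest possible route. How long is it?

Base→X→Z→F→S→Base: 23+13+34+33+28 = 131
Base→X→Z→S→F→Base: 23+13+32+33+27 = 128
Base→X→F→Z→S→Base: 23+24+34+32+28 = 141
Base→X→F→S→Z→Base: 23+24+33+32+18 = 130
Base→X→S→Z→F→Base: 23+34+32+34+27 = 150
Base→X→S→F→Z→Base: 23+34+33+34+18 = 142
Base→Z→X→F→S→Base: 18+13+24+33+28 = 116
Base→Z→X→S→F→Base: 18+13+34+33+27 = 125
Base→Z→F→X→S→Base: 18+34+24+34+28 = 138
Base→Z→S→X→F→Base: 18+32+34+24+27 = 135
Base→F→X→Z→S→Base: 27+24+13+32+28 = 124
Base→F→Z→X→S→Base: 27+34+13+34+28 = 136
The minimum is 116.
One optimal route: Base → Z → X → F → S → Base (or its reverse).

Minimum total distance: 116 km.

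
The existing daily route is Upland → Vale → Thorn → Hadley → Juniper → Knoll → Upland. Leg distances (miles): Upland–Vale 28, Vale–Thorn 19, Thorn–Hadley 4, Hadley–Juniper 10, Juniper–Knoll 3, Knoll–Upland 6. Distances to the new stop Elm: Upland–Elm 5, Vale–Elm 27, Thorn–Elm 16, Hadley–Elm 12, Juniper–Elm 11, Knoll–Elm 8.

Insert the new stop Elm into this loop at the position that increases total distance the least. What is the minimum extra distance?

Insertion cost between consecutive stops i–j is d(i,Elm) + d(Elm,j) − d(i,j):
  between Upland and Vale: 5 + 27 − 28 = 4
  between Vale and Thorn: 27 + 16 − 19 = 24
  between Thorn and Hadley: 16 + 12 − 4 = 24
  between Hadley and Juniper: 12 + 11 − 10 = 13
  between Juniper and Knoll: 11 + 8 − 3 = 16
  between Knoll and Upland: 8 + 5 − 6 = 7
Cheapest insertion is between Upland and Vale, adding 4.
New total = 70 + 4 = 74.

Minimum extra distance: 4 miles, inserting Elm between Upland and Vale.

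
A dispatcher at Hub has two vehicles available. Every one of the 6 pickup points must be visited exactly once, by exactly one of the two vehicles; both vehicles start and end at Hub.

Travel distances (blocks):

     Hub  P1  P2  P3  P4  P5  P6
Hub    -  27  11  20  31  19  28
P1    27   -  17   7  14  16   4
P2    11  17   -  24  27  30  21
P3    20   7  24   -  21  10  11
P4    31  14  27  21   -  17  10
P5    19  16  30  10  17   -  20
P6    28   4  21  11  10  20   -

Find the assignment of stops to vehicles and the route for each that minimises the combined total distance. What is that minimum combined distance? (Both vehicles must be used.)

Try each way of splitting the stops between the two vehicles (each non-empty) and, for each split, find the best tour for each vehicle:
  {P1} + {P2, P3, P4, P5, P6}: 54 + 88 = 142
  {P2} + {P1, P3, P4, P5, P6}: 22 + 77 = 99
  {P1, P2} + {P3, P4, P5, P6}: 55 + 77 = 132
  {P3} + {P1, P2, P4, P5, P6}: 40 + 78 = 118
  {P1, P3} + {P2, P4, P5, P6}: 54 + 78 = 132
  {P2, P3} + {P1, P4, P5, P6}: 55 + 77 = 132
  … (31 splits in total)
Best: vehicle 1 Hub → P2 → Hub = 22; vehicle 2 Hub → P3 → P1 → P6 → P4 → P5 → Hub = 77; combined 99.

Minimum combined distance: 99 blocks.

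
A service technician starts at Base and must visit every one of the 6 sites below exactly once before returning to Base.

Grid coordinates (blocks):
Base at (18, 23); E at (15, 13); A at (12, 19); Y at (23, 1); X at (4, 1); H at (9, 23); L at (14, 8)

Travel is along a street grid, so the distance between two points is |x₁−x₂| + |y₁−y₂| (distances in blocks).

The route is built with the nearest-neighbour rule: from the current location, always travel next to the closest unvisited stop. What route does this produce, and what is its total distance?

102 blocks along Base → H → A → E → L → Y → X → Base.

From Base: distances to unvisited — H=9, A=10, E=13, L=19, Y=27, X=36. Nearest is H (9).
From H: distances to unvisited — A=7, E=16, L=20, X=27, Y=36. Nearest is A (7).
From A: distances to unvisited — E=9, L=13, X=26, Y=29. Nearest is E (9).
From E: distances to unvisited — L=6, Y=20, X=23. Nearest is L (6).
From L: distances to unvisited — Y=16, X=17. Nearest is Y (16).
From Y: distances to unvisited — X=19. Nearest is X (19).
Return X→Base: 36.
Total = 9 + 7 + 9 + 6 + 16 + 19 + 36 = 102.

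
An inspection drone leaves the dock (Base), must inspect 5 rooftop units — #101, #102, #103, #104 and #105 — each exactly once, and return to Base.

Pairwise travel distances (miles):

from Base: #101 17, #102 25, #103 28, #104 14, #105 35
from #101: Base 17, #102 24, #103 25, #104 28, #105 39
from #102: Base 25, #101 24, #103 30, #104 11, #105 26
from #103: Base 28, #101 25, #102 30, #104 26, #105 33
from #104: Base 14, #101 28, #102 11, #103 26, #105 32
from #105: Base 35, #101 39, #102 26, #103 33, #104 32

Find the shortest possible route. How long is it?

Shortest round trip = 126 miles.

There are 60 distinct closed tours to check (reversals are equivalent).
Base → #101 → #102 → #103 → #104 → #105 → Base: 17+24+30+26+32+35 = 164
Base → #101 → #102 → #103 → #105 → #104 → Base: 17+24+30+33+32+14 = 150
Base → #101 → #102 → #104 → #103 → #105 → Base: 17+24+11+26+33+35 = 146
Base → #101 → #102 → #104 → #105 → #103 → Base: 17+24+11+32+33+28 = 145
Base → #101 → #102 → #105 → #103 → #104 → Base: 17+24+26+33+26+14 = 140
Base → #101 → #102 → #105 → #104 → #103 → Base: 17+24+26+32+26+28 = 153
Base → #101 → #103 → #102 → #104 → #105 → Base: 17+25+30+11+32+35 = 150
Base → #101 → #103 → #102 → #105 → #104 → Base: 17+25+30+26+32+14 = 144
Base → #101 → #103 → #104 → #102 → #105 → Base: 17+25+26+11+26+35 = 140
Base → #101 → #103 → #104 → #105 → #102 → Base: 17+25+26+32+26+25 = 151
Base → #101 → #103 → #105 → #102 → #104 → Base: 17+25+33+26+11+14 = 126
Base → #101 → #103 → #105 → #104 → #102 → Base: 17+25+33+32+11+25 = 143
Base → #101 → #104 → #102 → #103 → #105 → Base: 17+28+11+30+33+35 = 154
Base → #101 → #104 → #102 → #105 → #103 → Base: 17+28+11+26+33+28 = 143
… (46 more)
The minimum is 126.
One optimal route: Base → #101 → #103 → #105 → #102 → #104 → Base (or its reverse).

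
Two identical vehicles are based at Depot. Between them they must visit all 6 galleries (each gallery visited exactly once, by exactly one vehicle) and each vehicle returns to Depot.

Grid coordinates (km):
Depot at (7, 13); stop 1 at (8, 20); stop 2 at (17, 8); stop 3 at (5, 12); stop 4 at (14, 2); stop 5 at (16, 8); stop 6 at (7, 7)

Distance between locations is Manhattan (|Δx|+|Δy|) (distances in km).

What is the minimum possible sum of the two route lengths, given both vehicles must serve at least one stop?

Minimum combined distance: 62 km.

Check every non-empty split of the stops between the two vehicles; for each half take its own optimal tour:
  {stop 1} + {stop 2, stop 3, stop 4, stop 5, stop 6}: 16 + 46 = 62
  {stop 2} + {stop 1, stop 3, stop 4, stop 5, stop 6}: 30 + 58 = 88
  {stop 1, stop 2} + {stop 3, stop 4, stop 5, stop 6}: 44 + 44 = 88
  {stop 3} + {stop 1, stop 2, stop 4, stop 5, stop 6}: 6 + 56 = 62
  {stop 1, stop 3} + {stop 2, stop 4, stop 5, stop 6}: 22 + 42 = 64
  {stop 2, stop 3} + {stop 1, stop 4, stop 5, stop 6}: 34 + 54 = 88
  … (31 splits in total)
Best: vehicle 1 Depot → stop 1 → Depot = 16; vehicle 2 Depot → stop 2 → stop 5 → stop 4 → stop 6 → stop 3 → Depot = 46; combined 62.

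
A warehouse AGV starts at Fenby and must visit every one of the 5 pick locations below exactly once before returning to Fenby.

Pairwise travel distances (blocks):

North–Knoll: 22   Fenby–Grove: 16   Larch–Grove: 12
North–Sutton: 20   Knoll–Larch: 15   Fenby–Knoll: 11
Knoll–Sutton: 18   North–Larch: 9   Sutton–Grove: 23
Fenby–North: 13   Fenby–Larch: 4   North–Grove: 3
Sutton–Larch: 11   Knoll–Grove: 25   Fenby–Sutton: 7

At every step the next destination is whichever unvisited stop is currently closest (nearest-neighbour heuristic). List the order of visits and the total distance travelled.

Fenby → [Larch:4 / Sutton:7 / Knoll:11 / North:13 / Grove:16] → Larch (4)
Larch → [North:9 / Sutton:11 / Grove:12 / Knoll:15] → North (9)
North → [Grove:3 / Sutton:20 / Knoll:22] → Grove (3)
Grove → [Sutton:23 / Knoll:25] → Sutton (23)
Sutton → [Knoll:18] → Knoll (18)
Return Knoll→Fenby: 11.
Total = 4 + 9 + 3 + 23 + 18 + 11 = 68.

Total distance 68 blocks via the nearest-neighbour route Fenby → Larch → North → Grove → Sutton → Knoll → Fenby.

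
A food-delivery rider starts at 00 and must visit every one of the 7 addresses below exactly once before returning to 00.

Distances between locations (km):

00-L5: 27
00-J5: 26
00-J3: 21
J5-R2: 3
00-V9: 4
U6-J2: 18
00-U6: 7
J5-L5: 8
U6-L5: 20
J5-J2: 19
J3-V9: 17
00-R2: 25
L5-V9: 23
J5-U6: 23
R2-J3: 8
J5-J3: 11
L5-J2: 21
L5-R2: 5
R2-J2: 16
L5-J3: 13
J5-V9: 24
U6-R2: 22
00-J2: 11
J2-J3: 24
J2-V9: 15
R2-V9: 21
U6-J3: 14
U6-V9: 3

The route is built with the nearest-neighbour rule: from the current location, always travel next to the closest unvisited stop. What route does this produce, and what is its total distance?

At 00 the remaining stops are V9 4, U6 7, J2 11, J3 21, R2 25, J5 26, L5 27; go to V9.
At V9 the remaining stops are U6 3, J2 15, J3 17, R2 21, L5 23, J5 24; go to U6.
At U6 the remaining stops are J3 14, J2 18, L5 20, R2 22, J5 23; go to J3.
At J3 the remaining stops are R2 8, J5 11, L5 13, J2 24; go to R2.
At R2 the remaining stops are J5 3, L5 5, J2 16; go to J5.
At J5 the remaining stops are L5 8, J2 19; go to L5.
At L5 the remaining stops are J2 21; go to J2.
Return J2→00: 11.
Total = 4 + 3 + 14 + 8 + 3 + 8 + 21 + 11 = 72.

Total distance 72 km via the nearest-neighbour route 00 → V9 → U6 → J3 → R2 → J5 → L5 → J2 → 00.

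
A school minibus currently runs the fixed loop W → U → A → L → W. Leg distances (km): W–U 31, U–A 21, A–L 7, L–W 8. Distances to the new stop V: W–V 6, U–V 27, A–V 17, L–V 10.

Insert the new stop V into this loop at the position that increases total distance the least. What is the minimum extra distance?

Insertion cost between consecutive stops i–j is d(i,V) + d(V,j) − d(i,j):
  between W and U: 6 + 27 − 31 = 2
  between U and A: 27 + 17 − 21 = 23
  between A and L: 17 + 10 − 7 = 20
  between L and W: 10 + 6 − 8 = 8
Cheapest insertion is between W and U, adding 2.
New total = 67 + 2 = 69.

+2 km — insert V between W and U.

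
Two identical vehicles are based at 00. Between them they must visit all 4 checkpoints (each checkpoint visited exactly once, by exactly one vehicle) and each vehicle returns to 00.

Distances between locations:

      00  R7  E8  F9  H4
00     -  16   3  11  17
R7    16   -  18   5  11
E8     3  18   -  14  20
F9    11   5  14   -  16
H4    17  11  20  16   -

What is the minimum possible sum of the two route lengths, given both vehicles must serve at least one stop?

Check every non-empty split of the stops between the two vehicles; for each half take its own optimal tour:
  {R7} + {E8, F9, H4}: 32 + 50 = 82
  {E8} + {R7, F9, H4}: 6 + 44 = 50
  {R7, E8} + {F9, H4}: 37 + 44 = 81
  {F9} + {R7, E8, H4}: 22 + 49 = 71
  {R7, F9} + {E8, H4}: 32 + 40 = 72
  {E8, F9} + {R7, H4}: 28 + 44 = 72
  … (7 splits in total)
Best: vehicle 1 00 → E8 → 00 = 6; vehicle 2 00 → F9 → R7 → H4 → 00 = 44; combined 50.

50 — the smallest possible combined total.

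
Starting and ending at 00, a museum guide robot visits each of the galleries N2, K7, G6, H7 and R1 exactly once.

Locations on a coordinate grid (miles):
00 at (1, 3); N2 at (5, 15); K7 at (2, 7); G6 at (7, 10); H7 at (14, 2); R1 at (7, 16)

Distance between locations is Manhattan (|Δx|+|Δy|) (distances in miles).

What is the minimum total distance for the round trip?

Shortest round trip = 54 miles.

00 - N2 - K7 - G6 - H7 - R1 - 00: 16+11+8+15+21+19 = 90
00 - N2 - K7 - G6 - R1 - H7 - 00: 16+11+8+6+21+14 = 76
00 - N2 - K7 - H7 - G6 - R1 - 00: 16+11+17+15+6+19 = 84
00 - N2 - K7 - H7 - R1 - G6 - 00: 16+11+17+21+6+13 = 84
00 - N2 - K7 - R1 - G6 - H7 - 00: 16+11+14+6+15+14 = 76
00 - N2 - K7 - R1 - H7 - G6 - 00: 16+11+14+21+15+13 = 90
00 - N2 - G6 - K7 - H7 - R1 - 00: 16+7+8+17+21+19 = 88
00 - N2 - G6 - K7 - R1 - H7 - 00: 16+7+8+14+21+14 = 80
00 - N2 - G6 - H7 - K7 - R1 - 00: 16+7+15+17+14+19 = 88
00 - N2 - G6 - H7 - R1 - K7 - 00: 16+7+15+21+14+5 = 78
00 - N2 - G6 - R1 - K7 - H7 - 00: 16+7+6+14+17+14 = 74
00 - N2 - G6 - R1 - H7 - K7 - 00: 16+7+6+21+17+5 = 72
00 - N2 - H7 - K7 - G6 - R1 - 00: 16+22+17+8+6+19 = 88
00 - N2 - H7 - K7 - R1 - G6 - 00: 16+22+17+14+6+13 = 88
… (46 more)
00 - K7 - N2 - R1 - G6 - H7 - 00: 5+11+3+6+15+14 = 54  ← best
The minimum is 54.
One optimal route: 00 → K7 → N2 → R1 → G6 → H7 → 00 (or its reverse).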